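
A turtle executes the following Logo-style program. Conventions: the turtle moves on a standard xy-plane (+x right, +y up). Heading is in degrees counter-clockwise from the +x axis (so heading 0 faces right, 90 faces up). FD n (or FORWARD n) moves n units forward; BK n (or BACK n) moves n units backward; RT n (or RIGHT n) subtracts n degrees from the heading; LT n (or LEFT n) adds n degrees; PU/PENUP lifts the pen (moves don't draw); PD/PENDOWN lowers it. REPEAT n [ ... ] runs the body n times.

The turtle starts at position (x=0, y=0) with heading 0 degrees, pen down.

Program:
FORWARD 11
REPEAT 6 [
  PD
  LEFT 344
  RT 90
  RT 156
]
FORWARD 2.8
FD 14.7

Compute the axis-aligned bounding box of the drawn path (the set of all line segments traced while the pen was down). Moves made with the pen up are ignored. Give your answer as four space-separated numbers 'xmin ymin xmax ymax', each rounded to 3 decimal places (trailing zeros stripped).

Answer: -0.71 -13.005 11 0

Derivation:
Executing turtle program step by step:
Start: pos=(0,0), heading=0, pen down
FD 11: (0,0) -> (11,0) [heading=0, draw]
REPEAT 6 [
  -- iteration 1/6 --
  PD: pen down
  LT 344: heading 0 -> 344
  RT 90: heading 344 -> 254
  RT 156: heading 254 -> 98
  -- iteration 2/6 --
  PD: pen down
  LT 344: heading 98 -> 82
  RT 90: heading 82 -> 352
  RT 156: heading 352 -> 196
  -- iteration 3/6 --
  PD: pen down
  LT 344: heading 196 -> 180
  RT 90: heading 180 -> 90
  RT 156: heading 90 -> 294
  -- iteration 4/6 --
  PD: pen down
  LT 344: heading 294 -> 278
  RT 90: heading 278 -> 188
  RT 156: heading 188 -> 32
  -- iteration 5/6 --
  PD: pen down
  LT 344: heading 32 -> 16
  RT 90: heading 16 -> 286
  RT 156: heading 286 -> 130
  -- iteration 6/6 --
  PD: pen down
  LT 344: heading 130 -> 114
  RT 90: heading 114 -> 24
  RT 156: heading 24 -> 228
]
FD 2.8: (11,0) -> (9.126,-2.081) [heading=228, draw]
FD 14.7: (9.126,-2.081) -> (-0.71,-13.005) [heading=228, draw]
Final: pos=(-0.71,-13.005), heading=228, 3 segment(s) drawn

Segment endpoints: x in {-0.71, 0, 9.126, 11}, y in {-13.005, -2.081, 0}
xmin=-0.71, ymin=-13.005, xmax=11, ymax=0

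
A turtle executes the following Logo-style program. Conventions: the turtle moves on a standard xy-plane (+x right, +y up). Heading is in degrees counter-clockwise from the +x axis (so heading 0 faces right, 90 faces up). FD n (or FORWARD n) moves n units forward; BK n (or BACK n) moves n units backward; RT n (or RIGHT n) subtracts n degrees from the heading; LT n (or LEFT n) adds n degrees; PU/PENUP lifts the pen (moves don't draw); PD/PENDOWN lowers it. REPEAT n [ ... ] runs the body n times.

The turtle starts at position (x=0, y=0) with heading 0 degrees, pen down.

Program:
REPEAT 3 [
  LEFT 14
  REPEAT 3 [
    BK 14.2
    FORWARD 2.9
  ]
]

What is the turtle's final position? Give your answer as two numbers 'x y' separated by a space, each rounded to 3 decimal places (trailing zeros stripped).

Answer: -88.018 -46.8

Derivation:
Executing turtle program step by step:
Start: pos=(0,0), heading=0, pen down
REPEAT 3 [
  -- iteration 1/3 --
  LT 14: heading 0 -> 14
  REPEAT 3 [
    -- iteration 1/3 --
    BK 14.2: (0,0) -> (-13.778,-3.435) [heading=14, draw]
    FD 2.9: (-13.778,-3.435) -> (-10.964,-2.734) [heading=14, draw]
    -- iteration 2/3 --
    BK 14.2: (-10.964,-2.734) -> (-24.743,-6.169) [heading=14, draw]
    FD 2.9: (-24.743,-6.169) -> (-21.929,-5.467) [heading=14, draw]
    -- iteration 3/3 --
    BK 14.2: (-21.929,-5.467) -> (-35.707,-8.903) [heading=14, draw]
    FD 2.9: (-35.707,-8.903) -> (-32.893,-8.201) [heading=14, draw]
  ]
  -- iteration 2/3 --
  LT 14: heading 14 -> 28
  REPEAT 3 [
    -- iteration 1/3 --
    BK 14.2: (-32.893,-8.201) -> (-45.431,-14.868) [heading=28, draw]
    FD 2.9: (-45.431,-14.868) -> (-42.87,-13.506) [heading=28, draw]
    -- iteration 2/3 --
    BK 14.2: (-42.87,-13.506) -> (-55.408,-20.173) [heading=28, draw]
    FD 2.9: (-55.408,-20.173) -> (-52.848,-18.811) [heading=28, draw]
    -- iteration 3/3 --
    BK 14.2: (-52.848,-18.811) -> (-65.385,-25.478) [heading=28, draw]
    FD 2.9: (-65.385,-25.478) -> (-62.825,-24.116) [heading=28, draw]
  ]
  -- iteration 3/3 --
  LT 14: heading 28 -> 42
  REPEAT 3 [
    -- iteration 1/3 --
    BK 14.2: (-62.825,-24.116) -> (-73.378,-33.618) [heading=42, draw]
    FD 2.9: (-73.378,-33.618) -> (-71.222,-31.677) [heading=42, draw]
    -- iteration 2/3 --
    BK 14.2: (-71.222,-31.677) -> (-81.775,-41.179) [heading=42, draw]
    FD 2.9: (-81.775,-41.179) -> (-79.62,-39.239) [heading=42, draw]
    -- iteration 3/3 --
    BK 14.2: (-79.62,-39.239) -> (-90.173,-48.74) [heading=42, draw]
    FD 2.9: (-90.173,-48.74) -> (-88.018,-46.8) [heading=42, draw]
  ]
]
Final: pos=(-88.018,-46.8), heading=42, 18 segment(s) drawn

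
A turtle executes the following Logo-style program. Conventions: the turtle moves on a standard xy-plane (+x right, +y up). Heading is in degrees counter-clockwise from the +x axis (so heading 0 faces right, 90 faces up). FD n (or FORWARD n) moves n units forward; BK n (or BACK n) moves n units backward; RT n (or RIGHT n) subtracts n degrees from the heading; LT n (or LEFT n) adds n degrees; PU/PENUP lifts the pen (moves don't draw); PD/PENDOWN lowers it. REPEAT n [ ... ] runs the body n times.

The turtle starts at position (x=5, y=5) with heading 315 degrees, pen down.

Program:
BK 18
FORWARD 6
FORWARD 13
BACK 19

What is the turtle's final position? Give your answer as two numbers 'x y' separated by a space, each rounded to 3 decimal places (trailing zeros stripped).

Answer: -7.728 17.728

Derivation:
Executing turtle program step by step:
Start: pos=(5,5), heading=315, pen down
BK 18: (5,5) -> (-7.728,17.728) [heading=315, draw]
FD 6: (-7.728,17.728) -> (-3.485,13.485) [heading=315, draw]
FD 13: (-3.485,13.485) -> (5.707,4.293) [heading=315, draw]
BK 19: (5.707,4.293) -> (-7.728,17.728) [heading=315, draw]
Final: pos=(-7.728,17.728), heading=315, 4 segment(s) drawn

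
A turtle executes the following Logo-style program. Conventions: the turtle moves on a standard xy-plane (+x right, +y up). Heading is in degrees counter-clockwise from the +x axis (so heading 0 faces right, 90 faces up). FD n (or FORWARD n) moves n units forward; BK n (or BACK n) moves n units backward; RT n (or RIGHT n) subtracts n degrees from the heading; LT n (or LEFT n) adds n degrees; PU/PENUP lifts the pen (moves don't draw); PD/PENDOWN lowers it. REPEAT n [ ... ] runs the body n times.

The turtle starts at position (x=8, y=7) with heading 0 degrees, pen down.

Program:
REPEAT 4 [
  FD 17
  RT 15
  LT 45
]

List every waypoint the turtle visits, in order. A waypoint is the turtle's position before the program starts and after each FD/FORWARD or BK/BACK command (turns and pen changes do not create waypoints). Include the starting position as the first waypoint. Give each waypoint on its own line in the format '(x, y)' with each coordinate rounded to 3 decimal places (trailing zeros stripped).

Executing turtle program step by step:
Start: pos=(8,7), heading=0, pen down
REPEAT 4 [
  -- iteration 1/4 --
  FD 17: (8,7) -> (25,7) [heading=0, draw]
  RT 15: heading 0 -> 345
  LT 45: heading 345 -> 30
  -- iteration 2/4 --
  FD 17: (25,7) -> (39.722,15.5) [heading=30, draw]
  RT 15: heading 30 -> 15
  LT 45: heading 15 -> 60
  -- iteration 3/4 --
  FD 17: (39.722,15.5) -> (48.222,30.222) [heading=60, draw]
  RT 15: heading 60 -> 45
  LT 45: heading 45 -> 90
  -- iteration 4/4 --
  FD 17: (48.222,30.222) -> (48.222,47.222) [heading=90, draw]
  RT 15: heading 90 -> 75
  LT 45: heading 75 -> 120
]
Final: pos=(48.222,47.222), heading=120, 4 segment(s) drawn
Waypoints (5 total):
(8, 7)
(25, 7)
(39.722, 15.5)
(48.222, 30.222)
(48.222, 47.222)

Answer: (8, 7)
(25, 7)
(39.722, 15.5)
(48.222, 30.222)
(48.222, 47.222)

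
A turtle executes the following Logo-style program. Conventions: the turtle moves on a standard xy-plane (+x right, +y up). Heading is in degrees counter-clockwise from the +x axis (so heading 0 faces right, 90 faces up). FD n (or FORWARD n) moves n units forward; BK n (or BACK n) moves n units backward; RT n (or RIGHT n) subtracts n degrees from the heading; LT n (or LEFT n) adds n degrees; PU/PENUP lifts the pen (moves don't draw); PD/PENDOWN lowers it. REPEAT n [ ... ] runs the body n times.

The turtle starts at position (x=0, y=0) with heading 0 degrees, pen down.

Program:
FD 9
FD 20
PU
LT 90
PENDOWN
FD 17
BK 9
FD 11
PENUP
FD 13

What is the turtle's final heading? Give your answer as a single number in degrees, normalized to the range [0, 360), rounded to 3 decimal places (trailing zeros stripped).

Answer: 90

Derivation:
Executing turtle program step by step:
Start: pos=(0,0), heading=0, pen down
FD 9: (0,0) -> (9,0) [heading=0, draw]
FD 20: (9,0) -> (29,0) [heading=0, draw]
PU: pen up
LT 90: heading 0 -> 90
PD: pen down
FD 17: (29,0) -> (29,17) [heading=90, draw]
BK 9: (29,17) -> (29,8) [heading=90, draw]
FD 11: (29,8) -> (29,19) [heading=90, draw]
PU: pen up
FD 13: (29,19) -> (29,32) [heading=90, move]
Final: pos=(29,32), heading=90, 5 segment(s) drawn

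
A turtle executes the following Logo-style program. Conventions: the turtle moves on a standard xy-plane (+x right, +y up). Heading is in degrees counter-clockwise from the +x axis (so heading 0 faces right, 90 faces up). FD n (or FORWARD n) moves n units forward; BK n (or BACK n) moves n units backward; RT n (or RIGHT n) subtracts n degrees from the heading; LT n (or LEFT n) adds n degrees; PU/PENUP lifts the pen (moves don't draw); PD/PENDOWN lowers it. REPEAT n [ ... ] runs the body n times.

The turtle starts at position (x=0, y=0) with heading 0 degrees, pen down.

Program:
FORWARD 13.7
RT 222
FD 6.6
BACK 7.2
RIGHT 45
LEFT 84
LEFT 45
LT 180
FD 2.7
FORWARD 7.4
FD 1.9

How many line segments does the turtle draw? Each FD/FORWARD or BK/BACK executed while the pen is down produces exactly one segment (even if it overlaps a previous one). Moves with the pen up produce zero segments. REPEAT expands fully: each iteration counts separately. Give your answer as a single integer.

Executing turtle program step by step:
Start: pos=(0,0), heading=0, pen down
FD 13.7: (0,0) -> (13.7,0) [heading=0, draw]
RT 222: heading 0 -> 138
FD 6.6: (13.7,0) -> (8.795,4.416) [heading=138, draw]
BK 7.2: (8.795,4.416) -> (14.146,-0.401) [heading=138, draw]
RT 45: heading 138 -> 93
LT 84: heading 93 -> 177
LT 45: heading 177 -> 222
LT 180: heading 222 -> 42
FD 2.7: (14.146,-0.401) -> (16.152,1.405) [heading=42, draw]
FD 7.4: (16.152,1.405) -> (21.652,6.357) [heading=42, draw]
FD 1.9: (21.652,6.357) -> (23.064,7.628) [heading=42, draw]
Final: pos=(23.064,7.628), heading=42, 6 segment(s) drawn
Segments drawn: 6

Answer: 6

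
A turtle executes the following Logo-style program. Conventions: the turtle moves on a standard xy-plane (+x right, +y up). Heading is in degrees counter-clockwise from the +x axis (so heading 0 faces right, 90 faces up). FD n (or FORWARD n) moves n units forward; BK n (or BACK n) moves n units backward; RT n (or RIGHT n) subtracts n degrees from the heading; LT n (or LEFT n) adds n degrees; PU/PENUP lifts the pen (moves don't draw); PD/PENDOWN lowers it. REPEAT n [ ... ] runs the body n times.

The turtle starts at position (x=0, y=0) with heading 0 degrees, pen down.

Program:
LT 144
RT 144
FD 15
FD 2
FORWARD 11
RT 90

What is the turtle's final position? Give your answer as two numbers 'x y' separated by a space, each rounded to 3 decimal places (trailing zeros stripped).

Answer: 28 0

Derivation:
Executing turtle program step by step:
Start: pos=(0,0), heading=0, pen down
LT 144: heading 0 -> 144
RT 144: heading 144 -> 0
FD 15: (0,0) -> (15,0) [heading=0, draw]
FD 2: (15,0) -> (17,0) [heading=0, draw]
FD 11: (17,0) -> (28,0) [heading=0, draw]
RT 90: heading 0 -> 270
Final: pos=(28,0), heading=270, 3 segment(s) drawn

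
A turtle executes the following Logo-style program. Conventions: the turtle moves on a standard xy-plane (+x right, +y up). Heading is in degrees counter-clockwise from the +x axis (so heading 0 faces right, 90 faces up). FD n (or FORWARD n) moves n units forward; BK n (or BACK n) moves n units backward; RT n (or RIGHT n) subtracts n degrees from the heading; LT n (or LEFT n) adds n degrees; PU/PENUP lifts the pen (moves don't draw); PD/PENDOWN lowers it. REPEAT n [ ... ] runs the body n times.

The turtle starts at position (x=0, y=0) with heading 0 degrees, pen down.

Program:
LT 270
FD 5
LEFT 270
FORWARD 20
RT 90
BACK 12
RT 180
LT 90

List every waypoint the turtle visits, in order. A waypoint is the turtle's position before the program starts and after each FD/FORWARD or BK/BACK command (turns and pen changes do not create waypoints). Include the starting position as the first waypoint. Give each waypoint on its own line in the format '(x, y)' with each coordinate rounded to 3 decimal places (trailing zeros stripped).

Executing turtle program step by step:
Start: pos=(0,0), heading=0, pen down
LT 270: heading 0 -> 270
FD 5: (0,0) -> (0,-5) [heading=270, draw]
LT 270: heading 270 -> 180
FD 20: (0,-5) -> (-20,-5) [heading=180, draw]
RT 90: heading 180 -> 90
BK 12: (-20,-5) -> (-20,-17) [heading=90, draw]
RT 180: heading 90 -> 270
LT 90: heading 270 -> 0
Final: pos=(-20,-17), heading=0, 3 segment(s) drawn
Waypoints (4 total):
(0, 0)
(0, -5)
(-20, -5)
(-20, -17)

Answer: (0, 0)
(0, -5)
(-20, -5)
(-20, -17)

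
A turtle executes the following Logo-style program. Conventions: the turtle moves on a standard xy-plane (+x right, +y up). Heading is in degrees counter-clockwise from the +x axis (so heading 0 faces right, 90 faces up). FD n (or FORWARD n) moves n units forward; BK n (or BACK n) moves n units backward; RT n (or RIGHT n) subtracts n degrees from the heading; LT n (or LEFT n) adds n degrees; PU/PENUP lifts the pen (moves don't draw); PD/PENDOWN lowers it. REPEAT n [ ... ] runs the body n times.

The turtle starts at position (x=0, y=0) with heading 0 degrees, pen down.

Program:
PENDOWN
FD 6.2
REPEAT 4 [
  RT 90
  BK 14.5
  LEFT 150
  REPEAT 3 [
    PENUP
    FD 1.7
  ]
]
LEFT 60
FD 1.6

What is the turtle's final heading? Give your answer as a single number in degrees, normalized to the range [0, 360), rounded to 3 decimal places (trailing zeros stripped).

Answer: 300

Derivation:
Executing turtle program step by step:
Start: pos=(0,0), heading=0, pen down
PD: pen down
FD 6.2: (0,0) -> (6.2,0) [heading=0, draw]
REPEAT 4 [
  -- iteration 1/4 --
  RT 90: heading 0 -> 270
  BK 14.5: (6.2,0) -> (6.2,14.5) [heading=270, draw]
  LT 150: heading 270 -> 60
  REPEAT 3 [
    -- iteration 1/3 --
    PU: pen up
    FD 1.7: (6.2,14.5) -> (7.05,15.972) [heading=60, move]
    -- iteration 2/3 --
    PU: pen up
    FD 1.7: (7.05,15.972) -> (7.9,17.444) [heading=60, move]
    -- iteration 3/3 --
    PU: pen up
    FD 1.7: (7.9,17.444) -> (8.75,18.917) [heading=60, move]
  ]
  -- iteration 2/4 --
  RT 90: heading 60 -> 330
  BK 14.5: (8.75,18.917) -> (-3.807,26.167) [heading=330, move]
  LT 150: heading 330 -> 120
  REPEAT 3 [
    -- iteration 1/3 --
    PU: pen up
    FD 1.7: (-3.807,26.167) -> (-4.657,27.639) [heading=120, move]
    -- iteration 2/3 --
    PU: pen up
    FD 1.7: (-4.657,27.639) -> (-5.507,29.111) [heading=120, move]
    -- iteration 3/3 --
    PU: pen up
    FD 1.7: (-5.507,29.111) -> (-6.357,30.583) [heading=120, move]
  ]
  -- iteration 3/4 --
  RT 90: heading 120 -> 30
  BK 14.5: (-6.357,30.583) -> (-18.915,23.333) [heading=30, move]
  LT 150: heading 30 -> 180
  REPEAT 3 [
    -- iteration 1/3 --
    PU: pen up
    FD 1.7: (-18.915,23.333) -> (-20.615,23.333) [heading=180, move]
    -- iteration 2/3 --
    PU: pen up
    FD 1.7: (-20.615,23.333) -> (-22.315,23.333) [heading=180, move]
    -- iteration 3/3 --
    PU: pen up
    FD 1.7: (-22.315,23.333) -> (-24.015,23.333) [heading=180, move]
  ]
  -- iteration 4/4 --
  RT 90: heading 180 -> 90
  BK 14.5: (-24.015,23.333) -> (-24.015,8.833) [heading=90, move]
  LT 150: heading 90 -> 240
  REPEAT 3 [
    -- iteration 1/3 --
    PU: pen up
    FD 1.7: (-24.015,8.833) -> (-24.865,7.361) [heading=240, move]
    -- iteration 2/3 --
    PU: pen up
    FD 1.7: (-24.865,7.361) -> (-25.715,5.889) [heading=240, move]
    -- iteration 3/3 --
    PU: pen up
    FD 1.7: (-25.715,5.889) -> (-26.565,4.417) [heading=240, move]
  ]
]
LT 60: heading 240 -> 300
FD 1.6: (-26.565,4.417) -> (-25.765,3.031) [heading=300, move]
Final: pos=(-25.765,3.031), heading=300, 2 segment(s) drawn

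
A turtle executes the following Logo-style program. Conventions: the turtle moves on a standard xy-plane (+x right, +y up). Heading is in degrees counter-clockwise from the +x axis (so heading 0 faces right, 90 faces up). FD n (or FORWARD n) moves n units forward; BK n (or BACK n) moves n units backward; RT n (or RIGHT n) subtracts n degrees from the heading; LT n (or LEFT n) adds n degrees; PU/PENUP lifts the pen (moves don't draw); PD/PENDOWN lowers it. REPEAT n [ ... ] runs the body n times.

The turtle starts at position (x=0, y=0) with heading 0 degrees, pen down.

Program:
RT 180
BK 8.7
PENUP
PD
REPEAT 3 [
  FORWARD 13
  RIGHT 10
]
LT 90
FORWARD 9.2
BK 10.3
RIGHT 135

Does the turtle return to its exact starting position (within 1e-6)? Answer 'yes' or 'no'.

Executing turtle program step by step:
Start: pos=(0,0), heading=0, pen down
RT 180: heading 0 -> 180
BK 8.7: (0,0) -> (8.7,0) [heading=180, draw]
PU: pen up
PD: pen down
REPEAT 3 [
  -- iteration 1/3 --
  FD 13: (8.7,0) -> (-4.3,0) [heading=180, draw]
  RT 10: heading 180 -> 170
  -- iteration 2/3 --
  FD 13: (-4.3,0) -> (-17.103,2.257) [heading=170, draw]
  RT 10: heading 170 -> 160
  -- iteration 3/3 --
  FD 13: (-17.103,2.257) -> (-29.319,6.704) [heading=160, draw]
  RT 10: heading 160 -> 150
]
LT 90: heading 150 -> 240
FD 9.2: (-29.319,6.704) -> (-33.919,-1.264) [heading=240, draw]
BK 10.3: (-33.919,-1.264) -> (-28.769,7.656) [heading=240, draw]
RT 135: heading 240 -> 105
Final: pos=(-28.769,7.656), heading=105, 6 segment(s) drawn

Start position: (0, 0)
Final position: (-28.769, 7.656)
Distance = 29.77; >= 1e-6 -> NOT closed

Answer: no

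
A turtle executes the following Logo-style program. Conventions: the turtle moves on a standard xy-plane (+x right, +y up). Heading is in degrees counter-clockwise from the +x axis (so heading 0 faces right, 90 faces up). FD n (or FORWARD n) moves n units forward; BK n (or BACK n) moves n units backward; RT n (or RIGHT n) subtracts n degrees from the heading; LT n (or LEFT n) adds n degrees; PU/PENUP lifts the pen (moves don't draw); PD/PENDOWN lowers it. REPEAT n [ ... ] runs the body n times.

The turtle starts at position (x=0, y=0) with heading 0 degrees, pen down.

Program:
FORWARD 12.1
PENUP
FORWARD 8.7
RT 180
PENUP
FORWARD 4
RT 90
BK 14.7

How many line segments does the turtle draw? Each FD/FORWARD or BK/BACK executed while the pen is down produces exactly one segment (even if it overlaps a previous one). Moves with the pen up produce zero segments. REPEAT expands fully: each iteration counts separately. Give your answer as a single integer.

Answer: 1

Derivation:
Executing turtle program step by step:
Start: pos=(0,0), heading=0, pen down
FD 12.1: (0,0) -> (12.1,0) [heading=0, draw]
PU: pen up
FD 8.7: (12.1,0) -> (20.8,0) [heading=0, move]
RT 180: heading 0 -> 180
PU: pen up
FD 4: (20.8,0) -> (16.8,0) [heading=180, move]
RT 90: heading 180 -> 90
BK 14.7: (16.8,0) -> (16.8,-14.7) [heading=90, move]
Final: pos=(16.8,-14.7), heading=90, 1 segment(s) drawn
Segments drawn: 1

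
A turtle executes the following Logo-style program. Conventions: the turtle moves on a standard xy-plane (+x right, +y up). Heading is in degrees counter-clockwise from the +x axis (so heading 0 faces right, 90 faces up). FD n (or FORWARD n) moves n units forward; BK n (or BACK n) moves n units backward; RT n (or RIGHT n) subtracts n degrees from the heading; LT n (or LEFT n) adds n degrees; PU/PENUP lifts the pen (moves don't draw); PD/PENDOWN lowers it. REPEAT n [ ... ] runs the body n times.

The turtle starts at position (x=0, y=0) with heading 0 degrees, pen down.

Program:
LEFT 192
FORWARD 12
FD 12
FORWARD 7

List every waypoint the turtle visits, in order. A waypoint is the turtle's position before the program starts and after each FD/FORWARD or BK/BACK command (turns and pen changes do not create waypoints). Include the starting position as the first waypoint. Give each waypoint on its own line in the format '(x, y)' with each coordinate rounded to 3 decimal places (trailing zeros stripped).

Executing turtle program step by step:
Start: pos=(0,0), heading=0, pen down
LT 192: heading 0 -> 192
FD 12: (0,0) -> (-11.738,-2.495) [heading=192, draw]
FD 12: (-11.738,-2.495) -> (-23.476,-4.99) [heading=192, draw]
FD 7: (-23.476,-4.99) -> (-30.323,-6.445) [heading=192, draw]
Final: pos=(-30.323,-6.445), heading=192, 3 segment(s) drawn
Waypoints (4 total):
(0, 0)
(-11.738, -2.495)
(-23.476, -4.99)
(-30.323, -6.445)

Answer: (0, 0)
(-11.738, -2.495)
(-23.476, -4.99)
(-30.323, -6.445)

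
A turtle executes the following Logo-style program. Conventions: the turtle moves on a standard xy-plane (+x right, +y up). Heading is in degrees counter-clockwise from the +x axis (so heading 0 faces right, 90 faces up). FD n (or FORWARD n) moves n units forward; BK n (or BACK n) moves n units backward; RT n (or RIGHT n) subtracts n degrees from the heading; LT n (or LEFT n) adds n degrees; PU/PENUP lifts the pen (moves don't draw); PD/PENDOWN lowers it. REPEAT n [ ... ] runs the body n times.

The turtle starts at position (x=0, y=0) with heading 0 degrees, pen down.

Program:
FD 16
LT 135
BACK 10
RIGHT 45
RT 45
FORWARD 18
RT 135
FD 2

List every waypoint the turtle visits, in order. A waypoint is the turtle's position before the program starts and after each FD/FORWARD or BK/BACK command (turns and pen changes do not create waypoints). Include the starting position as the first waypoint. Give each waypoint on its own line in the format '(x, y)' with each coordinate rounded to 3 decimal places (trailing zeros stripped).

Executing turtle program step by step:
Start: pos=(0,0), heading=0, pen down
FD 16: (0,0) -> (16,0) [heading=0, draw]
LT 135: heading 0 -> 135
BK 10: (16,0) -> (23.071,-7.071) [heading=135, draw]
RT 45: heading 135 -> 90
RT 45: heading 90 -> 45
FD 18: (23.071,-7.071) -> (35.799,5.657) [heading=45, draw]
RT 135: heading 45 -> 270
FD 2: (35.799,5.657) -> (35.799,3.657) [heading=270, draw]
Final: pos=(35.799,3.657), heading=270, 4 segment(s) drawn
Waypoints (5 total):
(0, 0)
(16, 0)
(23.071, -7.071)
(35.799, 5.657)
(35.799, 3.657)

Answer: (0, 0)
(16, 0)
(23.071, -7.071)
(35.799, 5.657)
(35.799, 3.657)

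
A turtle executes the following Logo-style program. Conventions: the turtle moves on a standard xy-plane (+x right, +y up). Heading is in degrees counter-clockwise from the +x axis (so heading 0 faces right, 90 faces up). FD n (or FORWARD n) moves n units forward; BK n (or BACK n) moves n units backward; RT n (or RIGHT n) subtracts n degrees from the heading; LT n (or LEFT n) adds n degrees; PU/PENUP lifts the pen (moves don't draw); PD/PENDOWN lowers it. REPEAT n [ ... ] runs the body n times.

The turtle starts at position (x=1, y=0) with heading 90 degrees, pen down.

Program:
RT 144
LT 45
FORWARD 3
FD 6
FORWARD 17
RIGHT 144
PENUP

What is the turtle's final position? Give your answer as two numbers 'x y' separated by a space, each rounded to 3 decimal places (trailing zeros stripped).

Answer: 26.68 -4.067

Derivation:
Executing turtle program step by step:
Start: pos=(1,0), heading=90, pen down
RT 144: heading 90 -> 306
LT 45: heading 306 -> 351
FD 3: (1,0) -> (3.963,-0.469) [heading=351, draw]
FD 6: (3.963,-0.469) -> (9.889,-1.408) [heading=351, draw]
FD 17: (9.889,-1.408) -> (26.68,-4.067) [heading=351, draw]
RT 144: heading 351 -> 207
PU: pen up
Final: pos=(26.68,-4.067), heading=207, 3 segment(s) drawn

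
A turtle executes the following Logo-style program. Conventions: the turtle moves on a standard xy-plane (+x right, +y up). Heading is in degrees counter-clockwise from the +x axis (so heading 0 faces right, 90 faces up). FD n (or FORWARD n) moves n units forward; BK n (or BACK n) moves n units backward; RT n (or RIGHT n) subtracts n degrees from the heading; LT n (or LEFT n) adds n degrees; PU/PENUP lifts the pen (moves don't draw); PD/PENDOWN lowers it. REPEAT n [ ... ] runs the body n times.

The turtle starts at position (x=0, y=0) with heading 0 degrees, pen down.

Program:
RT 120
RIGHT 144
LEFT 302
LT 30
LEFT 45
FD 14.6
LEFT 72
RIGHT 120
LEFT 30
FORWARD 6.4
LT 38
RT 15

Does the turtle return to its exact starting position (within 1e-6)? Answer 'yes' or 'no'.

Executing turtle program step by step:
Start: pos=(0,0), heading=0, pen down
RT 120: heading 0 -> 240
RT 144: heading 240 -> 96
LT 302: heading 96 -> 38
LT 30: heading 38 -> 68
LT 45: heading 68 -> 113
FD 14.6: (0,0) -> (-5.705,13.439) [heading=113, draw]
LT 72: heading 113 -> 185
RT 120: heading 185 -> 65
LT 30: heading 65 -> 95
FD 6.4: (-5.705,13.439) -> (-6.262,19.815) [heading=95, draw]
LT 38: heading 95 -> 133
RT 15: heading 133 -> 118
Final: pos=(-6.262,19.815), heading=118, 2 segment(s) drawn

Start position: (0, 0)
Final position: (-6.262, 19.815)
Distance = 20.781; >= 1e-6 -> NOT closed

Answer: no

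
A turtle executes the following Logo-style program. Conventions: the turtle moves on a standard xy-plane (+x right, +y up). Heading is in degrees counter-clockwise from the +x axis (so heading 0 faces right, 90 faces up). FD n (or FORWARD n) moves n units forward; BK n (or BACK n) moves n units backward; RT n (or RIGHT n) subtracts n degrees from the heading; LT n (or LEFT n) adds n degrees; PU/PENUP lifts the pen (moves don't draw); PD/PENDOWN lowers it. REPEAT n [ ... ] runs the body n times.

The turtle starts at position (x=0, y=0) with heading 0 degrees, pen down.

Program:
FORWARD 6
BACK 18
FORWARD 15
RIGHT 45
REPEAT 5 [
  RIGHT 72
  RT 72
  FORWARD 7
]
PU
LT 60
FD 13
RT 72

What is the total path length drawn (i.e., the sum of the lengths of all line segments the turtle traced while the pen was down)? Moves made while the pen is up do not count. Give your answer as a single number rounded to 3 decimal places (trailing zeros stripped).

Answer: 74

Derivation:
Executing turtle program step by step:
Start: pos=(0,0), heading=0, pen down
FD 6: (0,0) -> (6,0) [heading=0, draw]
BK 18: (6,0) -> (-12,0) [heading=0, draw]
FD 15: (-12,0) -> (3,0) [heading=0, draw]
RT 45: heading 0 -> 315
REPEAT 5 [
  -- iteration 1/5 --
  RT 72: heading 315 -> 243
  RT 72: heading 243 -> 171
  FD 7: (3,0) -> (-3.914,1.095) [heading=171, draw]
  -- iteration 2/5 --
  RT 72: heading 171 -> 99
  RT 72: heading 99 -> 27
  FD 7: (-3.914,1.095) -> (2.323,4.273) [heading=27, draw]
  -- iteration 3/5 --
  RT 72: heading 27 -> 315
  RT 72: heading 315 -> 243
  FD 7: (2.323,4.273) -> (-0.855,-1.964) [heading=243, draw]
  -- iteration 4/5 --
  RT 72: heading 243 -> 171
  RT 72: heading 171 -> 99
  FD 7: (-0.855,-1.964) -> (-1.95,4.95) [heading=99, draw]
  -- iteration 5/5 --
  RT 72: heading 99 -> 27
  RT 72: heading 27 -> 315
  FD 7: (-1.95,4.95) -> (3,0) [heading=315, draw]
]
PU: pen up
LT 60: heading 315 -> 15
FD 13: (3,0) -> (15.557,3.365) [heading=15, move]
RT 72: heading 15 -> 303
Final: pos=(15.557,3.365), heading=303, 8 segment(s) drawn

Segment lengths:
  seg 1: (0,0) -> (6,0), length = 6
  seg 2: (6,0) -> (-12,0), length = 18
  seg 3: (-12,0) -> (3,0), length = 15
  seg 4: (3,0) -> (-3.914,1.095), length = 7
  seg 5: (-3.914,1.095) -> (2.323,4.273), length = 7
  seg 6: (2.323,4.273) -> (-0.855,-1.964), length = 7
  seg 7: (-0.855,-1.964) -> (-1.95,4.95), length = 7
  seg 8: (-1.95,4.95) -> (3,0), length = 7
Total = 74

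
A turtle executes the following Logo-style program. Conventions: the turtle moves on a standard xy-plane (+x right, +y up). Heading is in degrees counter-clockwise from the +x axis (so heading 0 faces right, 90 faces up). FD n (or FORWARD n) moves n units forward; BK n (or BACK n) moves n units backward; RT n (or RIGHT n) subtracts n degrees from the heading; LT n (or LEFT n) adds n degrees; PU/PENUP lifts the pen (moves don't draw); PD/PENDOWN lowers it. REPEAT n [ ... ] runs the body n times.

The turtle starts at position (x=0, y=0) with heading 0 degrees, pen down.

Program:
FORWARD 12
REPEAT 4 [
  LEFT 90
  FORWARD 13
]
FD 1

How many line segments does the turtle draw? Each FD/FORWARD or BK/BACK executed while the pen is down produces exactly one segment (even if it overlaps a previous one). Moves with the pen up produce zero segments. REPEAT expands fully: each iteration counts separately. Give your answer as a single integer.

Executing turtle program step by step:
Start: pos=(0,0), heading=0, pen down
FD 12: (0,0) -> (12,0) [heading=0, draw]
REPEAT 4 [
  -- iteration 1/4 --
  LT 90: heading 0 -> 90
  FD 13: (12,0) -> (12,13) [heading=90, draw]
  -- iteration 2/4 --
  LT 90: heading 90 -> 180
  FD 13: (12,13) -> (-1,13) [heading=180, draw]
  -- iteration 3/4 --
  LT 90: heading 180 -> 270
  FD 13: (-1,13) -> (-1,0) [heading=270, draw]
  -- iteration 4/4 --
  LT 90: heading 270 -> 0
  FD 13: (-1,0) -> (12,0) [heading=0, draw]
]
FD 1: (12,0) -> (13,0) [heading=0, draw]
Final: pos=(13,0), heading=0, 6 segment(s) drawn
Segments drawn: 6

Answer: 6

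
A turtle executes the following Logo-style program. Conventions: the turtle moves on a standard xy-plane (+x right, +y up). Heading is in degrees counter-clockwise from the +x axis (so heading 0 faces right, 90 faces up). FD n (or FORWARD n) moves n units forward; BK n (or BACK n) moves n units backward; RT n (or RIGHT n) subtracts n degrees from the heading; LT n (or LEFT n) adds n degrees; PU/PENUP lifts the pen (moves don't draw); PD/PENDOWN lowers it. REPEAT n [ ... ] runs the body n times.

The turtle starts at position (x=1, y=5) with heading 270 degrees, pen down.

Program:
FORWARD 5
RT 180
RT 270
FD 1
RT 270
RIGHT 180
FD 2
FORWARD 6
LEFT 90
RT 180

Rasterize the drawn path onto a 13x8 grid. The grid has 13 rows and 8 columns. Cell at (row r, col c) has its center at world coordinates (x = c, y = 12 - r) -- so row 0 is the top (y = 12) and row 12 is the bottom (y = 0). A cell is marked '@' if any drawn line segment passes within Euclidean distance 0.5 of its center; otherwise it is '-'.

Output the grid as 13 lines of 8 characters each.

Segment 0: (1,5) -> (1,0)
Segment 1: (1,0) -> (-0,-0)
Segment 2: (-0,-0) -> (-0,2)
Segment 3: (-0,2) -> (-0,8)

Answer: --------
--------
--------
--------
@-------
@-------
@-------
@@------
@@------
@@------
@@------
@@------
@@------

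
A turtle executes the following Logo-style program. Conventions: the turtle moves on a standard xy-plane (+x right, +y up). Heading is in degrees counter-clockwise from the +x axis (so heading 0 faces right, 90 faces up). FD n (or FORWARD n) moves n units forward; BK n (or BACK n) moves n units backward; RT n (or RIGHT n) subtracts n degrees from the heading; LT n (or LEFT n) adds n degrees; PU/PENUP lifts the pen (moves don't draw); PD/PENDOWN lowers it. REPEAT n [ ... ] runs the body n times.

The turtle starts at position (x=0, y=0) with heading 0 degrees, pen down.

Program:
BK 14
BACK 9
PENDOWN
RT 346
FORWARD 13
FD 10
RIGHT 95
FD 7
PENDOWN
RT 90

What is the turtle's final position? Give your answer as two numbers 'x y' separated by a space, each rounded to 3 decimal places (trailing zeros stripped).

Answer: 0.412 -1.35

Derivation:
Executing turtle program step by step:
Start: pos=(0,0), heading=0, pen down
BK 14: (0,0) -> (-14,0) [heading=0, draw]
BK 9: (-14,0) -> (-23,0) [heading=0, draw]
PD: pen down
RT 346: heading 0 -> 14
FD 13: (-23,0) -> (-10.386,3.145) [heading=14, draw]
FD 10: (-10.386,3.145) -> (-0.683,5.564) [heading=14, draw]
RT 95: heading 14 -> 279
FD 7: (-0.683,5.564) -> (0.412,-1.35) [heading=279, draw]
PD: pen down
RT 90: heading 279 -> 189
Final: pos=(0.412,-1.35), heading=189, 5 segment(s) drawn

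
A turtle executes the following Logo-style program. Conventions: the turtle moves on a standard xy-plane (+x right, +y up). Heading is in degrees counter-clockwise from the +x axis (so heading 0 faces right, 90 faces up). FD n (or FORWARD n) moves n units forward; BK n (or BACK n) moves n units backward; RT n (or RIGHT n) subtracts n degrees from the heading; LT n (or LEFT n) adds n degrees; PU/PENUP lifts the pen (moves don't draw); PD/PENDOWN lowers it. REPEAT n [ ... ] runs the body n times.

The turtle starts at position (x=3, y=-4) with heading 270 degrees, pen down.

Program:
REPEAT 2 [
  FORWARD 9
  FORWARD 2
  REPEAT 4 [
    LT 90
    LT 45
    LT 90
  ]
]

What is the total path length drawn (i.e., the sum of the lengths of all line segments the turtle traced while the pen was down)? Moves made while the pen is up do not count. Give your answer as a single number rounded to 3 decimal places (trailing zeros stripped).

Answer: 22

Derivation:
Executing turtle program step by step:
Start: pos=(3,-4), heading=270, pen down
REPEAT 2 [
  -- iteration 1/2 --
  FD 9: (3,-4) -> (3,-13) [heading=270, draw]
  FD 2: (3,-13) -> (3,-15) [heading=270, draw]
  REPEAT 4 [
    -- iteration 1/4 --
    LT 90: heading 270 -> 0
    LT 45: heading 0 -> 45
    LT 90: heading 45 -> 135
    -- iteration 2/4 --
    LT 90: heading 135 -> 225
    LT 45: heading 225 -> 270
    LT 90: heading 270 -> 0
    -- iteration 3/4 --
    LT 90: heading 0 -> 90
    LT 45: heading 90 -> 135
    LT 90: heading 135 -> 225
    -- iteration 4/4 --
    LT 90: heading 225 -> 315
    LT 45: heading 315 -> 0
    LT 90: heading 0 -> 90
  ]
  -- iteration 2/2 --
  FD 9: (3,-15) -> (3,-6) [heading=90, draw]
  FD 2: (3,-6) -> (3,-4) [heading=90, draw]
  REPEAT 4 [
    -- iteration 1/4 --
    LT 90: heading 90 -> 180
    LT 45: heading 180 -> 225
    LT 90: heading 225 -> 315
    -- iteration 2/4 --
    LT 90: heading 315 -> 45
    LT 45: heading 45 -> 90
    LT 90: heading 90 -> 180
    -- iteration 3/4 --
    LT 90: heading 180 -> 270
    LT 45: heading 270 -> 315
    LT 90: heading 315 -> 45
    -- iteration 4/4 --
    LT 90: heading 45 -> 135
    LT 45: heading 135 -> 180
    LT 90: heading 180 -> 270
  ]
]
Final: pos=(3,-4), heading=270, 4 segment(s) drawn

Segment lengths:
  seg 1: (3,-4) -> (3,-13), length = 9
  seg 2: (3,-13) -> (3,-15), length = 2
  seg 3: (3,-15) -> (3,-6), length = 9
  seg 4: (3,-6) -> (3,-4), length = 2
Total = 22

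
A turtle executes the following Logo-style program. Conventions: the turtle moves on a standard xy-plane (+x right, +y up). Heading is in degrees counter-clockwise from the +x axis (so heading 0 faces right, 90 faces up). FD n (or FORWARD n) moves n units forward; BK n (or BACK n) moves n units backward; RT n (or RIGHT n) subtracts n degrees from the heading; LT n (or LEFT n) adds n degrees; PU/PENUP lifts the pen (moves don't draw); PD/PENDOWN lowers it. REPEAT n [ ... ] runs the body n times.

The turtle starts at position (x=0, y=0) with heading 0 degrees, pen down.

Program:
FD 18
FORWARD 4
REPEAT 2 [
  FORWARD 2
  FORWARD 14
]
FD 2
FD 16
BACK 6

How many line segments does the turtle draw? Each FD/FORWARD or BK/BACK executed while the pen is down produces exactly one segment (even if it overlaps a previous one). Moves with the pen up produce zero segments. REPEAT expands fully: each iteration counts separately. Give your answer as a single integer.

Executing turtle program step by step:
Start: pos=(0,0), heading=0, pen down
FD 18: (0,0) -> (18,0) [heading=0, draw]
FD 4: (18,0) -> (22,0) [heading=0, draw]
REPEAT 2 [
  -- iteration 1/2 --
  FD 2: (22,0) -> (24,0) [heading=0, draw]
  FD 14: (24,0) -> (38,0) [heading=0, draw]
  -- iteration 2/2 --
  FD 2: (38,0) -> (40,0) [heading=0, draw]
  FD 14: (40,0) -> (54,0) [heading=0, draw]
]
FD 2: (54,0) -> (56,0) [heading=0, draw]
FD 16: (56,0) -> (72,0) [heading=0, draw]
BK 6: (72,0) -> (66,0) [heading=0, draw]
Final: pos=(66,0), heading=0, 9 segment(s) drawn
Segments drawn: 9

Answer: 9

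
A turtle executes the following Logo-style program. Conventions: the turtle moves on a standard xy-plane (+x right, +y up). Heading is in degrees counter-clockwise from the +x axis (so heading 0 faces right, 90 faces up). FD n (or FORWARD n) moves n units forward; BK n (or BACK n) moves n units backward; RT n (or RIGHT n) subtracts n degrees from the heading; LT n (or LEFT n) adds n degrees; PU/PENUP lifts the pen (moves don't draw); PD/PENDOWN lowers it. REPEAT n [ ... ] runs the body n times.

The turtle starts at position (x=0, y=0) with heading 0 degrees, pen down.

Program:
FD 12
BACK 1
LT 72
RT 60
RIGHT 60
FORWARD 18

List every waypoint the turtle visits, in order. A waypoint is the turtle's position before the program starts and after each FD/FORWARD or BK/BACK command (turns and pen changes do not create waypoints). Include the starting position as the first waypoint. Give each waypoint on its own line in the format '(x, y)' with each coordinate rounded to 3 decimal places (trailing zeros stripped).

Executing turtle program step by step:
Start: pos=(0,0), heading=0, pen down
FD 12: (0,0) -> (12,0) [heading=0, draw]
BK 1: (12,0) -> (11,0) [heading=0, draw]
LT 72: heading 0 -> 72
RT 60: heading 72 -> 12
RT 60: heading 12 -> 312
FD 18: (11,0) -> (23.044,-13.377) [heading=312, draw]
Final: pos=(23.044,-13.377), heading=312, 3 segment(s) drawn
Waypoints (4 total):
(0, 0)
(12, 0)
(11, 0)
(23.044, -13.377)

Answer: (0, 0)
(12, 0)
(11, 0)
(23.044, -13.377)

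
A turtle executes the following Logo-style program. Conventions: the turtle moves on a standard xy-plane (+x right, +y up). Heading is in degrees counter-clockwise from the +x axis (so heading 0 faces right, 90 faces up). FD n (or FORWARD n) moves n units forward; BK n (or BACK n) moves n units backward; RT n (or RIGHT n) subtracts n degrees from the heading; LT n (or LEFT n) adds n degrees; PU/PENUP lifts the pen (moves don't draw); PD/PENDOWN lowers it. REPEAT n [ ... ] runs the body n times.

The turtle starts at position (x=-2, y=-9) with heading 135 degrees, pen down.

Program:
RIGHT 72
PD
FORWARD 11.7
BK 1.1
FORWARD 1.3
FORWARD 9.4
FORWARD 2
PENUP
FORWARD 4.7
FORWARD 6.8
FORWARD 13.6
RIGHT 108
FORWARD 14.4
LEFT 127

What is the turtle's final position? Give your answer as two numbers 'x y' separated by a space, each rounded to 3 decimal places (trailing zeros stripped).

Executing turtle program step by step:
Start: pos=(-2,-9), heading=135, pen down
RT 72: heading 135 -> 63
PD: pen down
FD 11.7: (-2,-9) -> (3.312,1.425) [heading=63, draw]
BK 1.1: (3.312,1.425) -> (2.812,0.445) [heading=63, draw]
FD 1.3: (2.812,0.445) -> (3.402,1.603) [heading=63, draw]
FD 9.4: (3.402,1.603) -> (7.67,9.978) [heading=63, draw]
FD 2: (7.67,9.978) -> (8.578,11.76) [heading=63, draw]
PU: pen up
FD 4.7: (8.578,11.76) -> (10.712,15.948) [heading=63, move]
FD 6.8: (10.712,15.948) -> (13.799,22.007) [heading=63, move]
FD 13.6: (13.799,22.007) -> (19.973,34.125) [heading=63, move]
RT 108: heading 63 -> 315
FD 14.4: (19.973,34.125) -> (30.155,23.942) [heading=315, move]
LT 127: heading 315 -> 82
Final: pos=(30.155,23.942), heading=82, 5 segment(s) drawn

Answer: 30.155 23.942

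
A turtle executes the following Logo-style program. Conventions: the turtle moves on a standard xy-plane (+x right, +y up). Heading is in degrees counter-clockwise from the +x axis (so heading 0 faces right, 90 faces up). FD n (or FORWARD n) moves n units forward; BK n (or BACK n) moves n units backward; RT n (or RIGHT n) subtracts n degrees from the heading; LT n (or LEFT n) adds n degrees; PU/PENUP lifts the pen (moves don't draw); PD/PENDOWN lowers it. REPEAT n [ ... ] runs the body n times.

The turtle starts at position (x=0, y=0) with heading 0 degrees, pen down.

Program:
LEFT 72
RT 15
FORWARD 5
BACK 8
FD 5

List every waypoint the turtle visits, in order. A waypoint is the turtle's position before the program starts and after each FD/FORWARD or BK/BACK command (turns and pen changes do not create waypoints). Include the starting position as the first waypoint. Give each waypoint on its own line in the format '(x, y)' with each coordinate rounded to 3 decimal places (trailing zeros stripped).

Executing turtle program step by step:
Start: pos=(0,0), heading=0, pen down
LT 72: heading 0 -> 72
RT 15: heading 72 -> 57
FD 5: (0,0) -> (2.723,4.193) [heading=57, draw]
BK 8: (2.723,4.193) -> (-1.634,-2.516) [heading=57, draw]
FD 5: (-1.634,-2.516) -> (1.089,1.677) [heading=57, draw]
Final: pos=(1.089,1.677), heading=57, 3 segment(s) drawn
Waypoints (4 total):
(0, 0)
(2.723, 4.193)
(-1.634, -2.516)
(1.089, 1.677)

Answer: (0, 0)
(2.723, 4.193)
(-1.634, -2.516)
(1.089, 1.677)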